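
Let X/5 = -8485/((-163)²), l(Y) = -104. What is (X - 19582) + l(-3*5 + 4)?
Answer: -523079759/26569 ≈ -19688.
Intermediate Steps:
X = -42425/26569 (X = 5*(-8485/((-163)²)) = 5*(-8485/26569) = -42425/26569 ≈ -1.5968)
(X - 19582) + l(-3*5 + 4) = (-42425/26569 - 19582) - 104 = -520316583/26569 - 104 = -523079759/26569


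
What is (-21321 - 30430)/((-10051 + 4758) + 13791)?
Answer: -7393/1214 ≈ -6.0898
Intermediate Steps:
(-21321 - 30430)/((-10051 + 4758) + 13791) = -51751/(-5293 + 13791) = -51751/8498 = -51751*1/8498 = -7393/1214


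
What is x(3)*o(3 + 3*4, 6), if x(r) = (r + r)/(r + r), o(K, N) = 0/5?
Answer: 0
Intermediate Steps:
o(K, N) = 0 (o(K, N) = 0*(⅕) = 0)
x(r) = 1 (x(r) = (2*r)/((2*r)) = (2*r)*(1/(2*r)) = 1)
x(3)*o(3 + 3*4, 6) = 1*0 = 0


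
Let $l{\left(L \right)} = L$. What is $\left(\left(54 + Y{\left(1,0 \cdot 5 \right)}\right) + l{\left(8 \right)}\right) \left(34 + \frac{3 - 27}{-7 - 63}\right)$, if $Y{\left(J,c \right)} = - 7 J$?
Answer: $\frac{13222}{7} \approx 1888.9$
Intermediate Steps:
$\left(\left(54 + Y{\left(1,0 \cdot 5 \right)}\right) + l{\left(8 \right)}\right) \left(34 + \frac{3 - 27}{-7 - 63}\right) = \left(\left(54 - 7\right) + 8\right) \left(34 + \frac{3 - 27}{-7 - 63}\right) = \left(\left(54 - 7\right) + 8\right) \left(34 - \frac{24}{-70}\right) = \left(47 + 8\right) \left(34 - - \frac{12}{35}\right) = 55 \left(34 + \frac{12}{35}\right) = 55 \cdot \frac{1202}{35} = \frac{13222}{7}$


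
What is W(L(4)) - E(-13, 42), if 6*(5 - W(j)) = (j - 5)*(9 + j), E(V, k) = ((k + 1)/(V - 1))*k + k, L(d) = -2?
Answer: 601/6 ≈ 100.17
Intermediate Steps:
E(V, k) = k + k*(1 + k)/(-1 + V) (E(V, k) = ((1 + k)/(-1 + V))*k + k = k*(1 + k)/(-1 + V) + k = k + k*(1 + k)/(-1 + V))
W(j) = 5 - (-5 + j)*(9 + j)/6 (W(j) = 5 - (j - 5)*(9 + j)/6 = 5 - (-5 + j)*(9 + j)/6)
W(L(4)) - E(-13, 42) = (25/2 - ⅔*(-2) - ⅙*(-2)²) - 42*(-13 + 42)/(-1 - 13) = (25/2 + 4/3 - ⅙*4) - 42*29/(-14) = (25/2 + 4/3 - ⅔) - 42*(-1)*29/14 = 79/6 - 1*(-87) = 79/6 + 87 = 601/6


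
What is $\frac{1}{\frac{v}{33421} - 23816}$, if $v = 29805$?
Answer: $- \frac{33421}{795924731} \approx -4.199 \cdot 10^{-5}$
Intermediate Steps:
$\frac{1}{\frac{v}{33421} - 23816} = \frac{1}{\frac{29805}{33421} - 23816} = \frac{1}{- \frac{795924731}{33421}} = - \frac{33421}{795924731}$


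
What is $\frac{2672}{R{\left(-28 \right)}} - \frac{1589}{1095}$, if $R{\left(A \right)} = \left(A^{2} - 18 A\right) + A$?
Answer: $\frac{3079}{4599} \approx 0.66949$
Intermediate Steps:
$R{\left(A \right)} = A^{2} - 17 A$
$\frac{2672}{R{\left(-28 \right)}} - \frac{1589}{1095} = \frac{2672}{\left(-28\right) \left(-17 - 28\right)} - \frac{1589}{1095} = \frac{2672}{\left(-28\right) \left(-45\right)} - \frac{1589}{1095} = \frac{2672}{1260} - \frac{1589}{1095} = 2672 \cdot \frac{1}{1260} - \frac{1589}{1095} = \frac{668}{315} - \frac{1589}{1095} = \frac{3079}{4599}$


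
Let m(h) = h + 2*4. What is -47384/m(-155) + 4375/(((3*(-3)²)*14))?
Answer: 883537/2646 ≈ 333.91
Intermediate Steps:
m(h) = 8 + h (m(h) = h + 8 = 8 + h)
-47384/m(-155) + 4375/(((3*(-3)²)*14)) = -47384/(8 - 155) + 4375/(((3*(-3)²)*14)) = -47384/(-147) + 4375/(((3*9)*14)) = -47384*(-1/147) + 4375/((27*14)) = 47384/147 + 4375/378 = 47384/147 + 4375*(1/378) = 47384/147 + 625/54 = 883537/2646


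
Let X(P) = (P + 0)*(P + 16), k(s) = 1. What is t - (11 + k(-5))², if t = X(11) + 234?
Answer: 387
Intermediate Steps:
X(P) = P*(16 + P)
t = 531 (t = 11*(16 + 11) + 234 = 11*27 + 234 = 297 + 234 = 531)
t - (11 + k(-5))² = 531 - (11 + 1)² = 531 - 1*12² = 531 - 1*144 = 531 - 144 = 387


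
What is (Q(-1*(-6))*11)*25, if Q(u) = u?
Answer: 1650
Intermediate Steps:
(Q(-1*(-6))*11)*25 = (-1*(-6)*11)*25 = (6*11)*25 = 66*25 = 1650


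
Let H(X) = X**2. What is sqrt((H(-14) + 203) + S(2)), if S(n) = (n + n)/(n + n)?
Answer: 20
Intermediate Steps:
S(n) = 1 (S(n) = (2*n)/((2*n)) = (2*n)*(1/(2*n)) = 1)
sqrt((H(-14) + 203) + S(2)) = sqrt(((-14)**2 + 203) + 1) = sqrt((196 + 203) + 1) = sqrt(399 + 1) = sqrt(400) = 20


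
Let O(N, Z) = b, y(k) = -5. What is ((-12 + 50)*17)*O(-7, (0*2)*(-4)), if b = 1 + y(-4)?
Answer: -2584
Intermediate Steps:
b = -4 (b = 1 - 5 = -4)
O(N, Z) = -4
((-12 + 50)*17)*O(-7, (0*2)*(-4)) = ((-12 + 50)*17)*(-4) = (38*17)*(-4) = 646*(-4) = -2584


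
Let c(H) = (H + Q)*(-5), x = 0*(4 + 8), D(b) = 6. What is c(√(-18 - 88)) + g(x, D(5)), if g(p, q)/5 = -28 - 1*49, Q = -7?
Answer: -350 - 5*I*√106 ≈ -350.0 - 51.478*I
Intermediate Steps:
x = 0 (x = 0*12 = 0)
g(p, q) = -385 (g(p, q) = 5*(-28 - 1*49) = 5*(-28 - 49) = 5*(-77) = -385)
c(H) = 35 - 5*H (c(H) = (H - 7)*(-5) = (-7 + H)*(-5) = 35 - 5*H)
c(√(-18 - 88)) + g(x, D(5)) = (35 - 5*√(-18 - 88)) - 385 = (35 - 5*I*√106) - 385 = -350 - 5*I*√106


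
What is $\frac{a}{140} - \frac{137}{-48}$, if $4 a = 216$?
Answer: $\frac{5443}{1680} \approx 3.2399$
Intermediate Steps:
$a = 54$ ($a = \frac{1}{4} \cdot 216 = 54$)
$\frac{a}{140} - \frac{137}{-48} = \frac{54}{140} - \frac{137}{-48} = 54 \cdot \frac{1}{140} - - \frac{137}{48} = \frac{27}{70} + \frac{137}{48} = \frac{5443}{1680}$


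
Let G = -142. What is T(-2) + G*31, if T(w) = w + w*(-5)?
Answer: -4394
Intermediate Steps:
T(w) = -4*w (T(w) = w - 5*w = -4*w)
T(-2) + G*31 = -4*(-2) - 142*31 = 8 - 4402 = -4394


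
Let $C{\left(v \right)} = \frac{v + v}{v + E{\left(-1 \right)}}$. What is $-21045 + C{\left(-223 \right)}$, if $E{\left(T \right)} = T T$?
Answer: $- \frac{2335772}{111} \approx -21043.0$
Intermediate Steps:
$E{\left(T \right)} = T^{2}$
$C{\left(v \right)} = \frac{2 v}{1 + v}$ ($C{\left(v \right)} = \frac{v + v}{v + \left(-1\right)^{2}} = \frac{2 v}{v + 1} = \frac{2 v}{1 + v}$)
$-21045 + C{\left(-223 \right)} = -21045 + 2 \left(-223\right) \frac{1}{1 - 223} = -21045 + 2 \left(-223\right) \frac{1}{-222} = -21045 + 2 \left(-223\right) \left(- \frac{1}{222}\right) = -21045 + \frac{223}{111} = - \frac{2335772}{111}$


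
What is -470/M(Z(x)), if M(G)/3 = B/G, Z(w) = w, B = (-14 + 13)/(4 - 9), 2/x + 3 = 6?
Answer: -4700/9 ≈ -522.22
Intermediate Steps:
x = ⅔ (x = 2/(-3 + 6) = 2/3 = 2*(⅓) = ⅔ ≈ 0.66667)
B = ⅕ (B = -1/(-5) = -1*(-⅕) = ⅕ ≈ 0.20000)
M(G) = 3/(5*G) (M(G) = 3*(1/(5*G)) = 3/(5*G))
-470/M(Z(x)) = -470/(3/(5*(⅔))) = -470/((⅗)*(3/2)) = -470/9/10 = -470*10/9 = -4700/9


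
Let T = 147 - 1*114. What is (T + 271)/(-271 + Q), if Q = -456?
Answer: -304/727 ≈ -0.41816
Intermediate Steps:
T = 33 (T = 147 - 114 = 33)
(T + 271)/(-271 + Q) = (33 + 271)/(-271 - 456) = 304/(-727) = 304*(-1/727) = -304/727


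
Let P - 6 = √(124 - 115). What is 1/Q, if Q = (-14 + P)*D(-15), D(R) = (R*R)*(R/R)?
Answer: -1/1125 ≈ -0.00088889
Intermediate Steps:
D(R) = R² (D(R) = R²*1 = R²)
P = 9 (P = 6 + √(124 - 115) = 6 + √9 = 6 + 3 = 9)
Q = -1125 (Q = (-14 + 9)*(-15)² = -5*225 = -1125)
1/Q = 1/(-1125) = -1/1125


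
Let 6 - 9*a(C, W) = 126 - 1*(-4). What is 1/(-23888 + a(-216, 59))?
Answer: -9/215116 ≈ -4.1838e-5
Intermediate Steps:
a(C, W) = -124/9 (a(C, W) = ⅔ - (126 - 1*(-4))/9 = ⅔ - (126 + 4)/9 = ⅔ - ⅑*130 = ⅔ - 130/9 = -124/9)
1/(-23888 + a(-216, 59)) = 1/(-23888 - 124/9) = 1/(-215116/9) = -9/215116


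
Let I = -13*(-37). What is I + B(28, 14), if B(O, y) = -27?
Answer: 454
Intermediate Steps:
I = 481
I + B(28, 14) = 481 - 27 = 454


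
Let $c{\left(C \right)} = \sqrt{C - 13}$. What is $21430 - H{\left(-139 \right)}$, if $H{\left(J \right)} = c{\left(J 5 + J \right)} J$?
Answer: $21430 + 1529 i \sqrt{7} \approx 21430.0 + 4045.4 i$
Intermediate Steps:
$c{\left(C \right)} = \sqrt{-13 + C}$
$H{\left(J \right)} = J \sqrt{-13 + 6 J}$ ($H{\left(J \right)} = \sqrt{-13 + \left(J 5 + J\right)} J = \sqrt{-13 + \left(5 J + J\right)} J = \sqrt{-13 + 6 J} J = J \sqrt{-13 + 6 J}$)
$21430 - H{\left(-139 \right)} = 21430 - - 139 \sqrt{-13 + 6 \left(-139\right)} = 21430 - - 139 \sqrt{-13 - 834} = 21430 - - 139 \sqrt{-847} = 21430 - - 139 \cdot 11 i \sqrt{7} = 21430 - - 1529 i \sqrt{7} = 21430 + 1529 i \sqrt{7}$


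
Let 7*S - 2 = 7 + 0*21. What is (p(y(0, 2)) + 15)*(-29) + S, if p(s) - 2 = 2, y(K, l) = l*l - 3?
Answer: -3848/7 ≈ -549.71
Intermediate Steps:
y(K, l) = -3 + l² (y(K, l) = l² - 3 = -3 + l²)
p(s) = 4 (p(s) = 2 + 2 = 4)
S = 9/7 (S = 2/7 + (7 + 0*21)/7 = 2/7 + (7 + 0)/7 = 2/7 + (⅐)*7 = 2/7 + 1 = 9/7 ≈ 1.2857)
(p(y(0, 2)) + 15)*(-29) + S = (4 + 15)*(-29) + 9/7 = 19*(-29) + 9/7 = -551 + 9/7 = -3848/7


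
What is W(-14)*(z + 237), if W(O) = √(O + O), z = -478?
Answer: -482*I*√7 ≈ -1275.3*I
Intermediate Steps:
W(O) = √2*√O (W(O) = √(2*O) = √2*√O)
W(-14)*(z + 237) = (√2*√(-14))*(-478 + 237) = (√2*(I*√14))*(-241) = (2*I*√7)*(-241) = -482*I*√7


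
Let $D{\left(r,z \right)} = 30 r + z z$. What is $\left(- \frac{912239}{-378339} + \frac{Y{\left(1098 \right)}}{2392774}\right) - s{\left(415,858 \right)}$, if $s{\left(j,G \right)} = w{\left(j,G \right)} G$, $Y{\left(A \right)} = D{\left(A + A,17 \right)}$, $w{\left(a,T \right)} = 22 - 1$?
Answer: $- \frac{16309122221876671}{905279722386} \approx -18016.0$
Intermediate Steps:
$D{\left(r,z \right)} = z^{2} + 30 r$ ($D{\left(r,z \right)} = 30 r + z^{2} = z^{2} + 30 r$)
$w{\left(a,T \right)} = 21$
$Y{\left(A \right)} = 289 + 60 A$ ($Y{\left(A \right)} = 17^{2} + 30 \left(A + A\right) = 289 + 30 \cdot 2 A = 289 + 60 A$)
$s{\left(j,G \right)} = 21 G$
$\left(- \frac{912239}{-378339} + \frac{Y{\left(1098 \right)}}{2392774}\right) - s{\left(415,858 \right)} = \left(- \frac{912239}{-378339} + \frac{289 + 60 \cdot 1098}{2392774}\right) - 21 \cdot 858 = \left(\left(-912239\right) \left(- \frac{1}{378339}\right) + \left(289 + 65880\right) \frac{1}{2392774}\right) - 18018 = \left(\frac{912239}{378339} + 66169 \cdot \frac{1}{2392774}\right) - 18018 = \left(\frac{912239}{378339} + \frac{66169}{2392774}\right) - 18018 = \frac{2207816074277}{905279722386} - 18018 = - \frac{16309122221876671}{905279722386}$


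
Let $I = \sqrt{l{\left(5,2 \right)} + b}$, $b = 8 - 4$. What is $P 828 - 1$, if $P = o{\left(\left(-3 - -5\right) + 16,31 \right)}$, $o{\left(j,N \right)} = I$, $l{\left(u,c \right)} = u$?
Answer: $2483$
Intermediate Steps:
$b = 4$
$I = 3$ ($I = \sqrt{5 + 4} = \sqrt{9} = 3$)
$o{\left(j,N \right)} = 3$
$P = 3$
$P 828 - 1 = 3 \cdot 828 - 1 = 2484 - 1 = 2483$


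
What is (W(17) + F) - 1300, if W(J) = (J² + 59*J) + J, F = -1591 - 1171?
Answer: -2753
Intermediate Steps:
F = -2762
W(J) = J² + 60*J
(W(17) + F) - 1300 = (17*(60 + 17) - 2762) - 1300 = (17*77 - 2762) - 1300 = (1309 - 2762) - 1300 = -1453 - 1300 = -2753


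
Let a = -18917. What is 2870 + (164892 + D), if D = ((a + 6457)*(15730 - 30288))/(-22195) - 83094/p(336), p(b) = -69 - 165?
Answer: 27689738009/173121 ≈ 1.5994e+5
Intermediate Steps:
p(b) = -234
D = -1353387193/173121 (D = ((-18917 + 6457)*(15730 - 30288))/(-22195) - 83094/(-234) = -12460*(-14558)*(-1/22195) - 83094*(-1/234) = 181392680*(-1/22195) + 13849/39 = -36278536/4439 + 13849/39 = -1353387193/173121 ≈ -7817.6)
2870 + (164892 + D) = 2870 + (164892 - 1353387193/173121) = 2870 + 27192880739/173121 = 27689738009/173121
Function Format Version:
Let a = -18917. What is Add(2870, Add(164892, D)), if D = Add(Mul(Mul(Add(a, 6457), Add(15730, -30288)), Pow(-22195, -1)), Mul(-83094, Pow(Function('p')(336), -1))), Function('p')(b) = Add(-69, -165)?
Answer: Rational(27689738009, 173121) ≈ 1.5994e+5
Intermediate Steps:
Function('p')(b) = -234
D = Rational(-1353387193, 173121) (D = Add(Mul(Mul(Add(-18917, 6457), Add(15730, -30288)), Pow(-22195, -1)), Mul(-83094, Pow(-234, -1))) = Add(Mul(Mul(-12460, -14558), Rational(-1, 22195)), Mul(-83094, Rational(-1, 234))) = Add(Mul(181392680, Rational(-1, 22195)), Rational(13849, 39)) = Add(Rational(-36278536, 4439), Rational(13849, 39)) = Rational(-1353387193, 173121) ≈ -7817.6)
Add(2870, Add(164892, D)) = Add(2870, Add(164892, Rational(-1353387193, 173121))) = Add(2870, Rational(27192880739, 173121)) = Rational(27689738009, 173121)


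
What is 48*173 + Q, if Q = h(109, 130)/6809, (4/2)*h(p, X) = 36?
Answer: 56541954/6809 ≈ 8304.0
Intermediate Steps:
h(p, X) = 18 (h(p, X) = (½)*36 = 18)
Q = 18/6809 ≈ 0.0026436
48*173 + Q = 48*173 + 18/6809 = 8304 + 18/6809 = 56541954/6809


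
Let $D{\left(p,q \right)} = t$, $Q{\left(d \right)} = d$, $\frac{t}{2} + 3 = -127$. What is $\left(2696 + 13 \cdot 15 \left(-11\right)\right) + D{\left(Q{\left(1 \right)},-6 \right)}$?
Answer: $291$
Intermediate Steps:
$t = -260$ ($t = -6 + 2 \left(-127\right) = -6 - 254 = -260$)
$D{\left(p,q \right)} = -260$
$\left(2696 + 13 \cdot 15 \left(-11\right)\right) + D{\left(Q{\left(1 \right)},-6 \right)} = \left(2696 + 13 \cdot 15 \left(-11\right)\right) - 260 = \left(2696 + 195 \left(-11\right)\right) - 260 = \left(2696 - 2145\right) - 260 = 551 - 260 = 291$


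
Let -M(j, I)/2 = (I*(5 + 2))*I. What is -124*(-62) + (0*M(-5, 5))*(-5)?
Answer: 7688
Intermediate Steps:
M(j, I) = -14*I² (M(j, I) = -2*I*(5 + 2)*I = -2*I*7*I = -2*7*I*I = -14*I²)
-124*(-62) + (0*M(-5, 5))*(-5) = -124*(-62) + (0*(-14*5²))*(-5) = 7688 + (0*(-14*25))*(-5) = 7688 + (0*(-350))*(-5) = 7688 + 0*(-5) = 7688 + 0 = 7688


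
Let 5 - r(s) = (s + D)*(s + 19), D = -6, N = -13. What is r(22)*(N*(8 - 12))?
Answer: -33852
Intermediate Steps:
r(s) = 5 - (-6 + s)*(19 + s) (r(s) = 5 - (s - 6)*(s + 19) = 5 - (-6 + s)*(19 + s))
r(22)*(N*(8 - 12)) = (119 - 1*22**2 - 13*22)*(-13*(8 - 12)) = (119 - 1*484 - 286)*(-13*(-4)) = (119 - 484 - 286)*52 = -651*52 = -33852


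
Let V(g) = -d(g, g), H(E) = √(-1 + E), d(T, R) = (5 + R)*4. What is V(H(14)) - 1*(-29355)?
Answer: 29335 - 4*√13 ≈ 29321.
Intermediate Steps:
d(T, R) = 20 + 4*R
V(g) = -20 - 4*g (V(g) = -(20 + 4*g) = -20 - 4*g)
V(H(14)) - 1*(-29355) = (-20 - 4*√(-1 + 14)) - 1*(-29355) = (-20 - 4*√13) + 29355 = 29335 - 4*√13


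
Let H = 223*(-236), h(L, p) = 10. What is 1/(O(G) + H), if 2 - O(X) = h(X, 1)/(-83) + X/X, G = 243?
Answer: -83/4368031 ≈ -1.9002e-5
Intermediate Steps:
O(X) = 93/83 (O(X) = 2 - (10/(-83) + X/X) = 2 - (10*(-1/83) + 1) = 2 - (-10/83 + 1) = 2 - 1*73/83 = 2 - 73/83 = 93/83)
H = -52628
1/(O(G) + H) = 1/(93/83 - 52628) = 1/(-4368031/83) = -83/4368031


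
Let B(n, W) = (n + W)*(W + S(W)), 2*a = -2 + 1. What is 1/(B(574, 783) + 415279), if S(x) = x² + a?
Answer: 2/1666877809 ≈ 1.1998e-9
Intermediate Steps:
a = -½ (a = (-2 + 1)/2 = (½)*(-1) = -½ ≈ -0.50000)
S(x) = -½ + x² (S(x) = x² - ½ = -½ + x²)
B(n, W) = (W + n)*(-½ + W + W²) (B(n, W) = (n + W)*(W + (-½ + W²)) = (W + n)*(-½ + W + W²))
1/(B(574, 783) + 415279) = 1/((783² + 783³ - ½*783 - ½*574 + 783*574 + 574*783²) + 415279) = 1/((613089 + 480048687 - 783/2 - 287 + 449442 + 574*613089) + 415279) = 1/((613089 + 480048687 - 783/2 - 287 + 449442 + 351913086) + 415279) = 1/(1666047251/2 + 415279) = 1/(1666877809/2) = 2/1666877809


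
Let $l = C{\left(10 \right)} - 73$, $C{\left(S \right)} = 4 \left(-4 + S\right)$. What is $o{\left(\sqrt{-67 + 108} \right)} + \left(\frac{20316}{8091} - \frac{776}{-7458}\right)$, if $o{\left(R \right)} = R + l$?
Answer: $- \frac{51833257}{1117457} + \sqrt{41} \approx -39.982$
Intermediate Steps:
$C{\left(S \right)} = -16 + 4 S$
$l = -49$ ($l = \left(-16 + 4 \cdot 10\right) - 73 = \left(-16 + 40\right) - 73 = 24 - 73 = -49$)
$o{\left(R \right)} = -49 + R$ ($o{\left(R \right)} = R - 49 = -49 + R$)
$o{\left(\sqrt{-67 + 108} \right)} + \left(\frac{20316}{8091} - \frac{776}{-7458}\right) = \left(-49 + \sqrt{-67 + 108}\right) + \left(\frac{20316}{8091} - \frac{776}{-7458}\right) = \left(-49 + \sqrt{41}\right) + \left(20316 \cdot \frac{1}{8091} - - \frac{388}{3729}\right) = \left(-49 + \sqrt{41}\right) + \left(\frac{6772}{2697} + \frac{388}{3729}\right) = \left(-49 + \sqrt{41}\right) + \frac{2922136}{1117457} = - \frac{51833257}{1117457} + \sqrt{41}$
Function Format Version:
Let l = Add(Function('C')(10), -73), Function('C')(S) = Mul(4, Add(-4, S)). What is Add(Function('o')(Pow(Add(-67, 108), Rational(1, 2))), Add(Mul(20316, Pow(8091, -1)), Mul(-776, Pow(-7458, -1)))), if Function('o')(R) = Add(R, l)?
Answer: Add(Rational(-51833257, 1117457), Pow(41, Rational(1, 2))) ≈ -39.982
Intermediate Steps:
Function('C')(S) = Add(-16, Mul(4, S))
l = -49 (l = Add(Add(-16, Mul(4, 10)), -73) = Add(Add(-16, 40), -73) = Add(24, -73) = -49)
Function('o')(R) = Add(-49, R) (Function('o')(R) = Add(R, -49) = Add(-49, R))
Add(Function('o')(Pow(Add(-67, 108), Rational(1, 2))), Add(Mul(20316, Pow(8091, -1)), Mul(-776, Pow(-7458, -1)))) = Add(Add(-49, Pow(Add(-67, 108), Rational(1, 2))), Add(Mul(20316, Pow(8091, -1)), Mul(-776, Pow(-7458, -1)))) = Add(Add(-49, Pow(41, Rational(1, 2))), Add(Mul(20316, Rational(1, 8091)), Mul(-776, Rational(-1, 7458)))) = Add(Add(-49, Pow(41, Rational(1, 2))), Add(Rational(6772, 2697), Rational(388, 3729))) = Add(Add(-49, Pow(41, Rational(1, 2))), Rational(2922136, 1117457)) = Add(Rational(-51833257, 1117457), Pow(41, Rational(1, 2)))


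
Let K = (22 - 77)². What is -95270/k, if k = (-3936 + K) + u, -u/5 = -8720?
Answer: -95270/42689 ≈ -2.2317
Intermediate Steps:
u = 43600 (u = -5*(-8720) = 43600)
K = 3025 (K = (-55)² = 3025)
k = 42689 (k = (-3936 + 3025) + 43600 = -911 + 43600 = 42689)
-95270/k = -95270/42689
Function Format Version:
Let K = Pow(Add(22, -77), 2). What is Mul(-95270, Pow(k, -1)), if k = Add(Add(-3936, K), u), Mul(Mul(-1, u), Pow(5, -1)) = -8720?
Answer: Rational(-95270, 42689) ≈ -2.2317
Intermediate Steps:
u = 43600 (u = Mul(-5, -8720) = 43600)
K = 3025 (K = Pow(-55, 2) = 3025)
k = 42689 (k = Add(Add(-3936, 3025), 43600) = Add(-911, 43600) = 42689)
Mul(-95270, Pow(k, -1)) = Mul(-95270, Pow(42689, -1)) = Mul(-95270, Rational(1, 42689)) = Rational(-95270, 42689)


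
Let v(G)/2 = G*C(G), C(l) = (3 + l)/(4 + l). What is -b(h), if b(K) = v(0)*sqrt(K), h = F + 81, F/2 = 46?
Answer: 0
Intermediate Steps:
F = 92 (F = 2*46 = 92)
C(l) = (3 + l)/(4 + l)
v(G) = 2*G*(3 + G)/(4 + G) (v(G) = 2*(G*((3 + G)/(4 + G))) = 2*(G*(3 + G)/(4 + G)) = 2*G*(3 + G)/(4 + G))
h = 173 (h = 92 + 81 = 173)
b(K) = 0 (b(K) = (2*0*(3 + 0)/(4 + 0))*sqrt(K) = (2*0*3/4)*sqrt(K) = (2*0*(1/4)*3)*sqrt(K) = 0*sqrt(K) = 0)
-b(h) = -1*0 = 0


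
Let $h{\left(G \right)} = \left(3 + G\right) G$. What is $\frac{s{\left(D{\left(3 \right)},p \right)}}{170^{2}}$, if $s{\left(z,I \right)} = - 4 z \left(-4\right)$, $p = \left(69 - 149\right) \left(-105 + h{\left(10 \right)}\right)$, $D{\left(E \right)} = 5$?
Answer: $\frac{4}{1445} \approx 0.0027682$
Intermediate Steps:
$h{\left(G \right)} = G \left(3 + G\right)$
$p = -2000$ ($p = \left(69 - 149\right) \left(-105 + 10 \left(3 + 10\right)\right) = - 80 \left(-105 + 10 \cdot 13\right) = - 80 \left(-105 + 130\right) = \left(-80\right) 25 = -2000$)
$s{\left(z,I \right)} = 16 z$
$\frac{s{\left(D{\left(3 \right)},p \right)}}{170^{2}} = \frac{16 \cdot 5}{170^{2}} = \frac{80}{28900} = 80 \cdot \frac{1}{28900} = \frac{4}{1445}$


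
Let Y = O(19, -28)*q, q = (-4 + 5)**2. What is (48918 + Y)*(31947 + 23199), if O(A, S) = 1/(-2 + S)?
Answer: 13488150949/5 ≈ 2.6976e+9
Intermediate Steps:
q = 1 (q = 1**2 = 1)
Y = -1/30 (Y = 1/(-2 - 28) = 1/(-30) = -1/30*1 = -1/30 ≈ -0.033333)
(48918 + Y)*(31947 + 23199) = (48918 - 1/30)*(31947 + 23199) = (1467539/30)*55146 = 13488150949/5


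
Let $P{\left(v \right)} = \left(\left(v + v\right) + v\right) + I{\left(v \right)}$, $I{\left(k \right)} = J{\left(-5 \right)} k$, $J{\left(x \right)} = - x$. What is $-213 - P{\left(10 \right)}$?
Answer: $-293$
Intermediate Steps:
$I{\left(k \right)} = 5 k$ ($I{\left(k \right)} = \left(-1\right) \left(-5\right) k = 5 k$)
$P{\left(v \right)} = 8 v$ ($P{\left(v \right)} = \left(\left(v + v\right) + v\right) + 5 v = \left(2 v + v\right) + 5 v = 3 v + 5 v = 8 v$)
$-213 - P{\left(10 \right)} = -213 - 8 \cdot 10 = -213 - 80 = -293$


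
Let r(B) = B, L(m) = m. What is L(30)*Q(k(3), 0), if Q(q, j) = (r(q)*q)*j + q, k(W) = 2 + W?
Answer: 150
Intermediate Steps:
Q(q, j) = q + j*q² (Q(q, j) = (q*q)*j + q = q²*j + q = j*q² + q = q + j*q²)
L(30)*Q(k(3), 0) = 30*((2 + 3)*(1 + 0*(2 + 3))) = 30*(5*(1 + 0*5)) = 30*(5*(1 + 0)) = 30*(5*1) = 30*5 = 150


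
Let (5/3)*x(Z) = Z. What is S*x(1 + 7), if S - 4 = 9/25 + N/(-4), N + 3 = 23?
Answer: -384/125 ≈ -3.0720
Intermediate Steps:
N = 20 (N = -3 + 23 = 20)
x(Z) = 3*Z/5
S = -16/25 (S = 4 + (9/25 + 20/(-4)) = 4 + (9*(1/25) + 20*(-¼)) = 4 + (9/25 - 5) = 4 - 116/25 = -16/25 ≈ -0.64000)
S*x(1 + 7) = -48*(1 + 7)/125 = -48*8/125 = -16/25*24/5 = -384/125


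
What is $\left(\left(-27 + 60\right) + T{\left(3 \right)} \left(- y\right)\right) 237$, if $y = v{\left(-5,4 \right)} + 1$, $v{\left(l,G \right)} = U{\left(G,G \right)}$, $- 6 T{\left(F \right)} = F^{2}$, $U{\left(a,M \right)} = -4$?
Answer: $\frac{13509}{2} \approx 6754.5$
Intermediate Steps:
$T{\left(F \right)} = - \frac{F^{2}}{6}$
$v{\left(l,G \right)} = -4$
$y = -3$ ($y = -4 + 1 = -3$)
$\left(\left(-27 + 60\right) + T{\left(3 \right)} \left(- y\right)\right) 237 = \left(\left(-27 + 60\right) + - \frac{3^{2}}{6} \left(\left(-1\right) \left(-3\right)\right)\right) 237 = \left(33 + \left(- \frac{1}{6}\right) 9 \cdot 3\right) 237 = \left(33 - \frac{9}{2}\right) 237 = \frac{57}{2} \cdot 237 = \frac{13509}{2}$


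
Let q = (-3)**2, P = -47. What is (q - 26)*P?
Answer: 799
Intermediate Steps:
q = 9
(q - 26)*P = (9 - 26)*(-47) = -17*(-47) = 799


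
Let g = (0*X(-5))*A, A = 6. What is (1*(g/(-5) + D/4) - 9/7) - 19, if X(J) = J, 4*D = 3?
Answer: -2251/112 ≈ -20.098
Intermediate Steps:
D = ¾ (D = (¼)*3 = ¾ ≈ 0.75000)
g = 0 (g = (0*(-5))*6 = 0*6 = 0)
(1*(g/(-5) + D/4) - 9/7) - 19 = (1*(0/(-5) + (¾)/4) - 9/7) - 19 = (1*(0*(-⅕) + (¾)*(¼)) - 9*⅐) - 19 = (1*(0 + 3/16) - 9/7) - 19 = (1*(3/16) - 9/7) - 19 = (3/16 - 9/7) - 19 = -123/112 - 19 = -2251/112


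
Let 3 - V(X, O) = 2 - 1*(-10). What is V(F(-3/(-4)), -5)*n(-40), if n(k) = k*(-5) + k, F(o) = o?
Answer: -1440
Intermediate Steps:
V(X, O) = -9 (V(X, O) = 3 - (2 - 1*(-10)) = 3 - (2 + 10) = 3 - 1*12 = 3 - 12 = -9)
n(k) = -4*k (n(k) = -5*k + k = -4*k)
V(F(-3/(-4)), -5)*n(-40) = -(-36)*(-40) = -9*160 = -1440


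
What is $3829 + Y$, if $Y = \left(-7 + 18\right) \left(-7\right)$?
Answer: $3752$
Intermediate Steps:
$Y = -77$ ($Y = 11 \left(-7\right) = -77$)
$3829 + Y = 3829 - 77 = 3752$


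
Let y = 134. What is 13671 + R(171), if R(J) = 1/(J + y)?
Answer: 4169656/305 ≈ 13671.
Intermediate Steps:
R(J) = 1/(134 + J) (R(J) = 1/(J + 134) = 1/(134 + J))
13671 + R(171) = 13671 + 1/(134 + 171) = 13671 + 1/305 = 4169656/305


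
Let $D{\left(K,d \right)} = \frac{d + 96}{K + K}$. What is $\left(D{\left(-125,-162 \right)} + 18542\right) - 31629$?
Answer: $- \frac{1635842}{125} \approx -13087.0$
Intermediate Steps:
$D{\left(K,d \right)} = \frac{96 + d}{2 K}$
$\left(D{\left(-125,-162 \right)} + 18542\right) - 31629 = \left(\frac{96 - 162}{2 \left(-125\right)} + 18542\right) - 31629 = \left(\frac{1}{2} \left(- \frac{1}{125}\right) \left(-66\right) + 18542\right) - 31629 = \left(\frac{33}{125} + 18542\right) - 31629 = \frac{2317783}{125} - 31629 = - \frac{1635842}{125}$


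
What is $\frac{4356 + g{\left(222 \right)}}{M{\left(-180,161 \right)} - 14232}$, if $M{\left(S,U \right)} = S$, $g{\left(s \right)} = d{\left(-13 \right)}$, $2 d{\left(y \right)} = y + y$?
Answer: $- \frac{4343}{14412} \approx -0.30135$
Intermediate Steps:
$d{\left(y \right)} = y$ ($d{\left(y \right)} = \frac{y + y}{2} = \frac{2 y}{2} = y$)
$g{\left(s \right)} = -13$
$\frac{4356 + g{\left(222 \right)}}{M{\left(-180,161 \right)} - 14232} = \frac{4356 - 13}{-180 - 14232} = \frac{4343}{-14412} = 4343 \left(- \frac{1}{14412}\right) = - \frac{4343}{14412}$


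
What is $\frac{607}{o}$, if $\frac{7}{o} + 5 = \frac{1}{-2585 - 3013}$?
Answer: $- \frac{16990537}{39186} \approx -433.59$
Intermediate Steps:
$o = - \frac{39186}{27991}$ ($o = \frac{7}{-5 + \frac{1}{-2585 - 3013}} = \frac{7}{-5 + \frac{1}{-5598}} = \frac{7}{-5 - \frac{1}{5598}} = \frac{7}{- \frac{27991}{5598}} = 7 \left(- \frac{5598}{27991}\right) = - \frac{39186}{27991} \approx -1.4$)
$\frac{607}{o} = \frac{607}{- \frac{39186}{27991}} = 607 \left(- \frac{27991}{39186}\right) = - \frac{16990537}{39186}$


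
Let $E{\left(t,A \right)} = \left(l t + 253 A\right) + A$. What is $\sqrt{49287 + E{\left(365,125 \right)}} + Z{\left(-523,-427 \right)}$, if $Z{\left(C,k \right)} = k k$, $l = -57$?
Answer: $182329 + 2 \sqrt{15058} \approx 1.8257 \cdot 10^{5}$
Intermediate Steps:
$E{\left(t,A \right)} = - 57 t + 254 A$ ($E{\left(t,A \right)} = \left(- 57 t + 253 A\right) + A = - 57 t + 254 A$)
$Z{\left(C,k \right)} = k^{2}$
$\sqrt{49287 + E{\left(365,125 \right)}} + Z{\left(-523,-427 \right)} = \sqrt{49287 + \left(\left(-57\right) 365 + 254 \cdot 125\right)} + \left(-427\right)^{2} = \sqrt{49287 + \left(-20805 + 31750\right)} + 182329 = \sqrt{49287 + 10945} + 182329 = \sqrt{60232} + 182329 = 2 \sqrt{15058} + 182329 = 182329 + 2 \sqrt{15058}$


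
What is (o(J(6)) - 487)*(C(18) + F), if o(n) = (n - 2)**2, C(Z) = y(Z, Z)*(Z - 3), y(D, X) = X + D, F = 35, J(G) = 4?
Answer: -277725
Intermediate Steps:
y(D, X) = D + X
C(Z) = 2*Z*(-3 + Z) (C(Z) = (Z + Z)*(Z - 3) = (2*Z)*(-3 + Z) = 2*Z*(-3 + Z))
o(n) = (-2 + n)**2
(o(J(6)) - 487)*(C(18) + F) = ((-2 + 4)**2 - 487)*(2*18*(-3 + 18) + 35) = (2**2 - 487)*(2*18*15 + 35) = (4 - 487)*(540 + 35) = -483*575 = -277725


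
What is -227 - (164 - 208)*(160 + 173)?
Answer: 14425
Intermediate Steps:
-227 - (164 - 208)*(160 + 173) = -227 - (-44)*333 = -227 - 1*(-14652) = -227 + 14652 = 14425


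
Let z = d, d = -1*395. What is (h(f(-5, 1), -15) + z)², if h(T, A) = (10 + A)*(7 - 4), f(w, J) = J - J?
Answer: 168100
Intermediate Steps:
f(w, J) = 0
d = -395
z = -395
h(T, A) = 30 + 3*A (h(T, A) = (10 + A)*3 = 30 + 3*A)
(h(f(-5, 1), -15) + z)² = ((30 + 3*(-15)) - 395)² = ((30 - 45) - 395)² = (-15 - 395)² = (-410)² = 168100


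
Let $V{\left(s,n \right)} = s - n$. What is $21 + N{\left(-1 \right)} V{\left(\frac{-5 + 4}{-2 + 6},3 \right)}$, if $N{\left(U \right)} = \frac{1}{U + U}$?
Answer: $\frac{181}{8} \approx 22.625$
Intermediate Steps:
$N{\left(U \right)} = \frac{1}{2 U}$
$21 + N{\left(-1 \right)} V{\left(\frac{-5 + 4}{-2 + 6},3 \right)} = 21 + \frac{1}{2 \left(-1\right)} \left(\frac{-5 + 4}{-2 + 6} - 3\right) = 21 + \frac{1}{2} \left(-1\right) \left(- \frac{1}{4} - 3\right) = 21 - \frac{\left(-1\right) \frac{1}{4} - 3}{2} = 21 - \frac{- \frac{1}{4} - 3}{2} = 21 - - \frac{13}{8} = 21 + \frac{13}{8} = \frac{181}{8}$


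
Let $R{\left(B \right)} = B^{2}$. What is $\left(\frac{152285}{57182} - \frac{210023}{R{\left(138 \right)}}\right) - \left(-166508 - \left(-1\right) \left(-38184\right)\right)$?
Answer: $\frac{111447579112945}{544487004} \approx 2.0468 \cdot 10^{5}$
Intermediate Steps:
$\left(\frac{152285}{57182} - \frac{210023}{R{\left(138 \right)}}\right) - \left(-166508 - \left(-1\right) \left(-38184\right)\right) = \left(\frac{152285}{57182} - \frac{210023}{138^{2}}\right) - \left(-166508 - \left(-1\right) \left(-38184\right)\right) = \left(152285 \cdot \frac{1}{57182} - \frac{210023}{19044}\right) - \left(-166508 - 38184\right) = \left(\frac{152285}{57182} - \frac{210023}{19044}\right) - \left(-166508 - 38184\right) = \left(\frac{152285}{57182} - \frac{210023}{19044}\right) - -204692 = - \frac{4554709823}{544487004} + 204692 = \frac{111447579112945}{544487004}$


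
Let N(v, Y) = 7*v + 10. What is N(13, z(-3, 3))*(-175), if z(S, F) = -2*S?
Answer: -17675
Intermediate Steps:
N(v, Y) = 10 + 7*v
N(13, z(-3, 3))*(-175) = (10 + 7*13)*(-175) = (10 + 91)*(-175) = 101*(-175) = -17675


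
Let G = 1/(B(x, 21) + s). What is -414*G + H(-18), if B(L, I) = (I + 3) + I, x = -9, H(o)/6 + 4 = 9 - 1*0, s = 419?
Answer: 6753/232 ≈ 29.108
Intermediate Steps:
H(o) = 30 (H(o) = -24 + 6*(9 - 1*0) = -24 + 6*(9 + 0) = -24 + 6*9 = -24 + 54 = 30)
B(L, I) = 3 + 2*I (B(L, I) = (3 + I) + I = 3 + 2*I)
G = 1/464 (G = 1/((3 + 2*21) + 419) = 1/((3 + 42) + 419) = 1/(45 + 419) = 1/464 ≈ 0.0021552)
-414*G + H(-18) = -414*1/464 + 30 = -207/232 + 30 = 6753/232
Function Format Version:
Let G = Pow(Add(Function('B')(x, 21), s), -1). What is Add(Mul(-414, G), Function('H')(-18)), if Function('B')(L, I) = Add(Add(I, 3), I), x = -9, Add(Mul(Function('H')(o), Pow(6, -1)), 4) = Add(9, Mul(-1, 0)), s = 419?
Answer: Rational(6753, 232) ≈ 29.108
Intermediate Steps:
Function('H')(o) = 30 (Function('H')(o) = Add(-24, Mul(6, Add(9, Mul(-1, 0)))) = Add(-24, Mul(6, Add(9, 0))) = Add(-24, Mul(6, 9)) = Add(-24, 54) = 30)
Function('B')(L, I) = Add(3, Mul(2, I)) (Function('B')(L, I) = Add(Add(3, I), I) = Add(3, Mul(2, I)))
G = Rational(1, 464) (G = Pow(Add(Add(3, Mul(2, 21)), 419), -1) = Pow(Add(Add(3, 42), 419), -1) = Pow(Add(45, 419), -1) = Pow(464, -1) = Rational(1, 464) ≈ 0.0021552)
Add(Mul(-414, G), Function('H')(-18)) = Add(Mul(-414, Rational(1, 464)), 30) = Add(Rational(-207, 232), 30) = Rational(6753, 232)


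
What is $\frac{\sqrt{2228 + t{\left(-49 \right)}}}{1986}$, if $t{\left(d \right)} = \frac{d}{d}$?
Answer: $\frac{\sqrt{2229}}{1986} \approx 0.023773$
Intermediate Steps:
$t{\left(d \right)} = 1$
$\frac{\sqrt{2228 + t{\left(-49 \right)}}}{1986} = \frac{\sqrt{2228 + 1}}{1986} = \sqrt{2229} \cdot \frac{1}{1986} = \frac{\sqrt{2229}}{1986}$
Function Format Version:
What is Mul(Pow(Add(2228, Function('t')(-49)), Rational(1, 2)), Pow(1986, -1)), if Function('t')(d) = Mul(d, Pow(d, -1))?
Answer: Mul(Rational(1, 1986), Pow(2229, Rational(1, 2))) ≈ 0.023773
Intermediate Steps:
Function('t')(d) = 1
Mul(Pow(Add(2228, Function('t')(-49)), Rational(1, 2)), Pow(1986, -1)) = Mul(Pow(Add(2228, 1), Rational(1, 2)), Pow(1986, -1)) = Mul(Pow(2229, Rational(1, 2)), Rational(1, 1986)) = Mul(Rational(1, 1986), Pow(2229, Rational(1, 2)))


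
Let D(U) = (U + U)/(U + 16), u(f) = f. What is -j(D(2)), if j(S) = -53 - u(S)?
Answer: 479/9 ≈ 53.222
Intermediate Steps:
D(U) = 2*U/(16 + U) (D(U) = (2*U)/(16 + U) = 2*U/(16 + U))
j(S) = -53 - S
-j(D(2)) = -(-53 - 2*2/(16 + 2)) = -(-53 - 2*2/18) = -(-53 - 1*2/9) = -(-53 - 2/9) = -1*(-479/9) = 479/9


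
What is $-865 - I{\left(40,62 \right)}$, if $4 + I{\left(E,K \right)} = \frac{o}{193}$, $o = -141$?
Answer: $- \frac{166032}{193} \approx -860.27$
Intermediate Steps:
$I{\left(E,K \right)} = - \frac{913}{193}$ ($I{\left(E,K \right)} = -4 - \frac{141}{193} = - \frac{913}{193}$)
$-865 - I{\left(40,62 \right)} = -865 - - \frac{913}{193} = -865 + \frac{913}{193} = - \frac{166032}{193}$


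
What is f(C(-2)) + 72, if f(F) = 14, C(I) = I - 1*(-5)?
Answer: 86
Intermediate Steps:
C(I) = 5 + I (C(I) = I + 5 = 5 + I)
f(C(-2)) + 72 = 14 + 72 = 86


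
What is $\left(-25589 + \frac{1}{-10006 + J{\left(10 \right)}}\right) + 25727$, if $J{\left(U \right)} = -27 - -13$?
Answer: $\frac{1382759}{10020} \approx 138.0$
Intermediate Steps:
$J{\left(U \right)} = -14$ ($J{\left(U \right)} = -27 + 13 = -14$)
$\left(-25589 + \frac{1}{-10006 + J{\left(10 \right)}}\right) + 25727 = \left(-25589 + \frac{1}{-10006 - 14}\right) + 25727 = \left(-25589 + \frac{1}{-10020}\right) + 25727 = \left(-25589 - \frac{1}{10020}\right) + 25727 = - \frac{256401781}{10020} + 25727 = \frac{1382759}{10020}$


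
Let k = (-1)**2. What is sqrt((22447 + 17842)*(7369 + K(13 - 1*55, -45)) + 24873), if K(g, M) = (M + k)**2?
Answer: sqrt(374914018) ≈ 19363.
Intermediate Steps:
k = 1
K(g, M) = (1 + M)**2 (K(g, M) = (M + 1)**2 = (1 + M)**2)
sqrt((22447 + 17842)*(7369 + K(13 - 1*55, -45)) + 24873) = sqrt((22447 + 17842)*(7369 + (1 - 45)**2) + 24873) = sqrt(40289*(7369 + (-44)**2) + 24873) = sqrt(40289*(7369 + 1936) + 24873) = sqrt(40289*9305 + 24873) = sqrt(374889145 + 24873) = sqrt(374914018)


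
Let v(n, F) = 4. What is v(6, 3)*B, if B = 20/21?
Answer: 80/21 ≈ 3.8095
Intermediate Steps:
B = 20/21 (B = 20*(1/21) = 20/21 ≈ 0.95238)
v(6, 3)*B = 4*(20/21) = 80/21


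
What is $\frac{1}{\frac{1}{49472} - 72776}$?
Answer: $- \frac{49472}{3600374271} \approx -1.3741 \cdot 10^{-5}$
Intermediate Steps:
$\frac{1}{\frac{1}{49472} - 72776} = \frac{1}{- \frac{3600374271}{49472}} = - \frac{49472}{3600374271}$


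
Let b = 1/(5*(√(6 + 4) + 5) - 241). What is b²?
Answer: 23453/1076758418 + 540*√10/538379209 ≈ 2.4953e-5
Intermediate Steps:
b = 1/(-216 + 5*√10) (b = 1/(5*(√10 + 5) - 241) = 1/(5*(5 + √10) - 241) = 1/((25 + 5*√10) - 241) = 1/(-216 + 5*√10) ≈ -0.0049953)
b² = (-108/23203 - 5*√10/46406)²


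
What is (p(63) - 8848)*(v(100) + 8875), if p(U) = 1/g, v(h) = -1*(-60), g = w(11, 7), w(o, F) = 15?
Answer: -237168853/3 ≈ -7.9056e+7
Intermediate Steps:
g = 15
v(h) = 60
p(U) = 1/15
(p(63) - 8848)*(v(100) + 8875) = (1/15 - 8848)*(60 + 8875) = -132719/15*8935 = -237168853/3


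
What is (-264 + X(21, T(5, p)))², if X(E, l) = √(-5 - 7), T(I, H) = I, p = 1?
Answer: 69684 - 1056*I*√3 ≈ 69684.0 - 1829.0*I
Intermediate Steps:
X(E, l) = 2*I*√3 (X(E, l) = √(-12) = 2*I*√3)
(-264 + X(21, T(5, p)))² = (-264 + 2*I*√3)²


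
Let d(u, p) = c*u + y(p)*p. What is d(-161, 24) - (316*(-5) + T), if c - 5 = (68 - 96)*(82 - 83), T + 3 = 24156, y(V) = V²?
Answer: -14062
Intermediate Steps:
T = 24153 (T = -3 + 24156 = 24153)
c = 33 (c = 5 + (68 - 96)*(82 - 83) = 5 - 28*(-1) = 5 + 28 = 33)
d(u, p) = p³ + 33*u (d(u, p) = 33*u + p²*p = 33*u + p³ = p³ + 33*u)
d(-161, 24) - (316*(-5) + T) = (24³ + 33*(-161)) - (316*(-5) + 24153) = (13824 - 5313) - (-1580 + 24153) = 8511 - 1*22573 = 8511 - 22573 = -14062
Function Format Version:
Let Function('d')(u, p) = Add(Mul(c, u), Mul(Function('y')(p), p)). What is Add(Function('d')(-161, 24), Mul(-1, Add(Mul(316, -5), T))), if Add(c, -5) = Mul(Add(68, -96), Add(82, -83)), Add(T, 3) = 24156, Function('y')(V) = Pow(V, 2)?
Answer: -14062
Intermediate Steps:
T = 24153 (T = Add(-3, 24156) = 24153)
c = 33 (c = Add(5, Mul(Add(68, -96), Add(82, -83))) = Add(5, Mul(-28, -1)) = Add(5, 28) = 33)
Function('d')(u, p) = Add(Pow(p, 3), Mul(33, u)) (Function('d')(u, p) = Add(Mul(33, u), Mul(Pow(p, 2), p)) = Add(Mul(33, u), Pow(p, 3)) = Add(Pow(p, 3), Mul(33, u)))
Add(Function('d')(-161, 24), Mul(-1, Add(Mul(316, -5), T))) = Add(Add(Pow(24, 3), Mul(33, -161)), Mul(-1, Add(Mul(316, -5), 24153))) = Add(Add(13824, -5313), Mul(-1, Add(-1580, 24153))) = Add(8511, Mul(-1, 22573)) = Add(8511, -22573) = -14062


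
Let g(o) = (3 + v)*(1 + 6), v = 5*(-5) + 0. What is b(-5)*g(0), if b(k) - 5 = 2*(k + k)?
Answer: 2310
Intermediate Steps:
v = -25 (v = -25 + 0 = -25)
b(k) = 5 + 4*k (b(k) = 5 + 2*(k + k) = 5 + 2*(2*k) = 5 + 4*k)
g(o) = -154 (g(o) = (3 - 25)*(1 + 6) = -22*7 = -154)
b(-5)*g(0) = (5 + 4*(-5))*(-154) = (5 - 20)*(-154) = -15*(-154) = 2310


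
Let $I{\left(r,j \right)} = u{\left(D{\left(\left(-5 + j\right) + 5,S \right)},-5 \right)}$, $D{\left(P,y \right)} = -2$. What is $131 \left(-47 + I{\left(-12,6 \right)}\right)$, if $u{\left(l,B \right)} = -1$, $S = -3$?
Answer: $-6288$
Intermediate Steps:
$I{\left(r,j \right)} = -1$
$131 \left(-47 + I{\left(-12,6 \right)}\right) = 131 \left(-47 - 1\right) = 131 \left(-48\right) = -6288$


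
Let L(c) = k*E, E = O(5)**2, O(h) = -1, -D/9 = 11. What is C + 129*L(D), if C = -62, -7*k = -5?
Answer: 211/7 ≈ 30.143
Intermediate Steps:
k = 5/7 (k = -1/7*(-5) = 5/7 ≈ 0.71429)
D = -99 (D = -9*11 = -99)
E = 1 (E = (-1)**2 = 1)
L(c) = 5/7 (L(c) = (5/7)*1 = 5/7)
C + 129*L(D) = -62 + 129*(5/7) = -62 + 645/7 = 211/7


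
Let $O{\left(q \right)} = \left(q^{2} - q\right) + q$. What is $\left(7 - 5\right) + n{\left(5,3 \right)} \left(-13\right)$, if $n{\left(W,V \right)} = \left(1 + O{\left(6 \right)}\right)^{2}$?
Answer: $-17795$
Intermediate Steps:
$O{\left(q \right)} = q^{2}$
$n{\left(W,V \right)} = 1369$ ($n{\left(W,V \right)} = \left(1 + 6^{2}\right)^{2} = \left(1 + 36\right)^{2} = 37^{2} = 1369$)
$\left(7 - 5\right) + n{\left(5,3 \right)} \left(-13\right) = \left(7 - 5\right) + 1369 \left(-13\right) = 2 - 17797 = -17795$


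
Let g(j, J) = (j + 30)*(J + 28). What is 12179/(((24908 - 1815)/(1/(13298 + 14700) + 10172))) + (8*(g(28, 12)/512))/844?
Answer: 5854919280987379/1091389590032 ≈ 5364.6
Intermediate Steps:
g(j, J) = (28 + J)*(30 + j) (g(j, J) = (30 + j)*(28 + J) = (28 + J)*(30 + j))
12179/(((24908 - 1815)/(1/(13298 + 14700) + 10172))) + (8*(g(28, 12)/512))/844 = 12179/(((24908 - 1815)/(1/(13298 + 14700) + 10172))) + (8*((840 + 28*28 + 30*12 + 12*28)/512))/844 = 12179/((23093/(1/27998 + 10172))) + (8*((840 + 784 + 360 + 336)*(1/512)))*(1/844) = 12179/((23093/(1/27998 + 10172))) + (8*(2320*(1/512)))*(1/844) = 12179/((23093/(284795657/27998))) + (8*(145/32))*(1/844) = 12179/((23093*(27998/284795657))) + (145/4)*(1/844) = 12179/(646557814/284795657) + 145/3376 = 12179*(284795657/646557814) + 145/3376 = 3468526306603/646557814 + 145/3376 = 5854919280987379/1091389590032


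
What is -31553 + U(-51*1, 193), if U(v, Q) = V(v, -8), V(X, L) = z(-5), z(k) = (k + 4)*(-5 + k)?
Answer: -31543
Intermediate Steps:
z(k) = (-5 + k)*(4 + k) (z(k) = (4 + k)*(-5 + k) = (-5 + k)*(4 + k))
V(X, L) = 10 (V(X, L) = -20 + (-5)² - 1*(-5) = -20 + 25 + 5 = 10)
U(v, Q) = 10
-31553 + U(-51*1, 193) = -31553 + 10 = -31543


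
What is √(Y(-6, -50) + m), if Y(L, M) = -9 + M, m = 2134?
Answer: 5*√83 ≈ 45.552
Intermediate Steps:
√(Y(-6, -50) + m) = √((-9 - 50) + 2134) = √(-59 + 2134) = √2075 = 5*√83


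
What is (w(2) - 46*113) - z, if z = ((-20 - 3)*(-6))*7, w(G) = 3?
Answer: -6161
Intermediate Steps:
z = 966 (z = -23*(-6)*7 = 138*7 = 966)
(w(2) - 46*113) - z = (3 - 46*113) - 1*966 = (3 - 5198) - 966 = -5195 - 966 = -6161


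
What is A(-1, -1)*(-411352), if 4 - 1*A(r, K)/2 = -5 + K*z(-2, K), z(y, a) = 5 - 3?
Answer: -9049744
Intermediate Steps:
z(y, a) = 2
A(r, K) = 18 - 4*K (A(r, K) = 8 - 2*(-5 + K*2) = 8 - 2*(-5 + 2*K) = 8 + (10 - 4*K) = 18 - 4*K)
A(-1, -1)*(-411352) = (18 - 4*(-1))*(-411352) = (18 + 4)*(-411352) = 22*(-411352) = -9049744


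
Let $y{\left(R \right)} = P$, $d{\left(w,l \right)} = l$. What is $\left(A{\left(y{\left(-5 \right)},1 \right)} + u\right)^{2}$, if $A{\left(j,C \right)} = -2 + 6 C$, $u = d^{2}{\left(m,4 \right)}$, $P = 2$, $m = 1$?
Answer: $400$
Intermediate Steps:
$u = 16$ ($u = 4^{2} = 16$)
$y{\left(R \right)} = 2$
$\left(A{\left(y{\left(-5 \right)},1 \right)} + u\right)^{2} = \left(\left(-2 + 6 \cdot 1\right) + 16\right)^{2} = \left(\left(-2 + 6\right) + 16\right)^{2} = \left(4 + 16\right)^{2} = 20^{2} = 400$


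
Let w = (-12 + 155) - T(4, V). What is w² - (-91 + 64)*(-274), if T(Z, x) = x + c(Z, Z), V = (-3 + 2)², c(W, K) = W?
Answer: 11646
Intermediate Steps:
V = 1 (V = (-1)² = 1)
T(Z, x) = Z + x (T(Z, x) = x + Z = Z + x)
w = 138 (w = (-12 + 155) - (4 + 1) = 143 - 1*5 = 143 - 5 = 138)
w² - (-91 + 64)*(-274) = 138² - (-91 + 64)*(-274) = 19044 - (-27)*(-274) = 19044 - 1*7398 = 19044 - 7398 = 11646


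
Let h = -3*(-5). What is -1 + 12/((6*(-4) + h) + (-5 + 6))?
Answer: -5/2 ≈ -2.5000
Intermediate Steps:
h = 15
-1 + 12/((6*(-4) + h) + (-5 + 6)) = -1 + 12/((6*(-4) + 15) + (-5 + 6)) = -1 + 12/((-24 + 15) + 1) = -1 + 12/(-9 + 1) = -1 + 12/(-8) = -1 + 12*(-⅛) = -1 - 3/2 = -5/2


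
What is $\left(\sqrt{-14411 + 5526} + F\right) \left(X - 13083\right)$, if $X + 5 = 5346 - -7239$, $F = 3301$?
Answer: $-1660403 - 503 i \sqrt{8885} \approx -1.6604 \cdot 10^{6} - 47413.0 i$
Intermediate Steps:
$X = 12580$ ($X = -5 + \left(5346 - -7239\right) = -5 + \left(5346 + 7239\right) = -5 + 12585 = 12580$)
$\left(\sqrt{-14411 + 5526} + F\right) \left(X - 13083\right) = \left(\sqrt{-14411 + 5526} + 3301\right) \left(12580 - 13083\right) = \left(\sqrt{-8885} + 3301\right) \left(-503\right) = \left(i \sqrt{8885} + 3301\right) \left(-503\right) = \left(3301 + i \sqrt{8885}\right) \left(-503\right) = -1660403 - 503 i \sqrt{8885}$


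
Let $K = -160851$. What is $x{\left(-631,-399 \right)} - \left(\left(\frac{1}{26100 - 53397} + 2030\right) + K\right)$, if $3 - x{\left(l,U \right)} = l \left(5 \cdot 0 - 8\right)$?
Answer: $\frac{4197623473}{27297} \approx 1.5378 \cdot 10^{5}$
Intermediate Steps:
$x{\left(l,U \right)} = 3 + 8 l$ ($x{\left(l,U \right)} = 3 - l \left(5 \cdot 0 - 8\right) = 3 - l \left(0 - 8\right) = 3 - l \left(-8\right) = 3 - - 8 l = 3 + 8 l$)
$x{\left(-631,-399 \right)} - \left(\left(\frac{1}{26100 - 53397} + 2030\right) + K\right) = \left(3 + 8 \left(-631\right)\right) - \left(\left(\frac{1}{26100 - 53397} + 2030\right) - 160851\right) = \left(3 - 5048\right) - \left(\left(\frac{1}{-27297} + 2030\right) - 160851\right) = -5045 - \left(\left(- \frac{1}{27297} + 2030\right) - 160851\right) = -5045 - \left(\frac{55412909}{27297} - 160851\right) = -5045 - - \frac{4335336838}{27297} = -5045 + \frac{4335336838}{27297} = \frac{4197623473}{27297}$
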